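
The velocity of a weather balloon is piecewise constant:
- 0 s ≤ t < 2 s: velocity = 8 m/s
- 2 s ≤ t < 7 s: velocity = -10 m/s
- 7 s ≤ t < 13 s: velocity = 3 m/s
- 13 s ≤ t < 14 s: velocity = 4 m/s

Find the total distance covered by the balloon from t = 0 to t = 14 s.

Total distance travelled is ∫|v| dt — sum the magnitudes of each area piece.
0–2 s: |8| × 2 = 16 m
2–7 s: |-10| × 5 = 50 m
7–13 s: |3| × 6 = 18 m
13–14 s: |4| × 1 = 4 m
Total distance = 88 m

88 m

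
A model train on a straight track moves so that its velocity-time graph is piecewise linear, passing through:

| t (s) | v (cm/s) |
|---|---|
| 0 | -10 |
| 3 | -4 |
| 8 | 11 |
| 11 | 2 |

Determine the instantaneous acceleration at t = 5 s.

Acceleration is the slope of the v-t graph on 3–8 s: (11 − -4)/(8 − 3) = 3 cm/s².

3 cm/s²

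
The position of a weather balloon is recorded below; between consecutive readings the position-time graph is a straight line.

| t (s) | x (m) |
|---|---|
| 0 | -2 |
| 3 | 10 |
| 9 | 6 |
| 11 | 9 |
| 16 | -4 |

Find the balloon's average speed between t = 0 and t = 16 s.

Average speed = (total path length)/(elapsed time); on a piecewise-linear x-t graph the path length is Σ|Δx|.
0–3 s: |Δx| = |10 − -2| = 12 m
3–9 s: |Δx| = |6 − 10| = 4 m
9–11 s: |Δx| = |9 − 6| = 3 m
11–16 s: |Δx| = |-4 − 9| = 13 m
Total path = 32 m; average speed = 32/16 = 2 m/s.

2 m/s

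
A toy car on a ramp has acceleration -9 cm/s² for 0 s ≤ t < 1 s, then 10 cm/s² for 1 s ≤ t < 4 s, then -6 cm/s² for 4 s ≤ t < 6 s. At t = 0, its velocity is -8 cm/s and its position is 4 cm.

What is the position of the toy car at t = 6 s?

-0.5 cm

On each constant-a segment, Δv = aΔt and Δx = v₀Δt + ½aΔt²; chain segment to segment.
0–1 s: v starts -8 cm/s; Δx = -8·1 + ½·-9·1² = -12.5 cm; v ends -17 cm/s.
1–4 s: v starts -17 cm/s; Δx = -17·3 + ½·10·3² = -6 cm; v ends 13 cm/s.
4–6 s: v starts 13 cm/s; Δx = 13·2 + ½·-6·2² = 14 cm; v ends 1 cm/s.
x(6) = 4 + Σ Δx = -0.5 cm.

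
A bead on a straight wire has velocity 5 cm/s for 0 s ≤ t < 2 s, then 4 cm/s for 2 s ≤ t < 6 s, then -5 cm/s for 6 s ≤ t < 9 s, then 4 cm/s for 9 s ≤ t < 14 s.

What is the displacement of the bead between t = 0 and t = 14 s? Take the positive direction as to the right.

Net displacement equals the area under the velocity-time graph (areas below the axis count negative).
0–2 s: 5 × 2 = 10 cm
2–6 s: 4 × 4 = 16 cm
6–9 s: -5 × 3 = -15 cm
9–14 s: 4 × 5 = 20 cm
Net displacement = 31 cm

31 cm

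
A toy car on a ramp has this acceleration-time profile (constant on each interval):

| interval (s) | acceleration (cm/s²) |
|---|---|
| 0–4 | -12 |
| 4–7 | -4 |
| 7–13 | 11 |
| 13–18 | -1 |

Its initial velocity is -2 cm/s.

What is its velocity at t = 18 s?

-1 cm/s

Δv equals the area under the a-t graph; then v = v₀ + Δv.
0–4 s: -12 × 4 = -48 cm/s
4–7 s: -4 × 3 = -12 cm/s
7–13 s: 11 × 6 = 66 cm/s
13–18 s: -1 × 5 = -5 cm/s
Δv = 1 cm/s, so v(18) = -2 + (1) = -1 cm/s.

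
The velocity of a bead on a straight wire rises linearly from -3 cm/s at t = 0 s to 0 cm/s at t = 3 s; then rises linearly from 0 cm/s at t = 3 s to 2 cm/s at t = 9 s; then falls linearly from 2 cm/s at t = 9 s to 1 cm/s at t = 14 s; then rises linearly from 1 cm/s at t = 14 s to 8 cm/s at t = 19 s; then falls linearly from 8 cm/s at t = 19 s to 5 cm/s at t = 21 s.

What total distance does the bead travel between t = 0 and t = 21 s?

53.5 cm

Total distance travelled is ∫|v| dt — sum the magnitudes of each area piece.
0–3 s: |½(-3 + 0)(3)| = 4.5 cm
3–9 s: |½(0 + 2)(6)| = 6 cm
9–14 s: |½(2 + 1)(5)| = 7.5 cm
14–19 s: |½(1 + 8)(5)| = 22.5 cm
19–21 s: |½(8 + 5)(2)| = 13 cm
Total distance = 53.5 cm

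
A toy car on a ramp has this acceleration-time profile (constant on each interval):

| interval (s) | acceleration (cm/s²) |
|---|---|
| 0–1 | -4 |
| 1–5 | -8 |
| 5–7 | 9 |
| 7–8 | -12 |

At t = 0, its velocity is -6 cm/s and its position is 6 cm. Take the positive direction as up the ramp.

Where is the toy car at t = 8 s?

On each constant-a segment, Δv = aΔt and Δx = v₀Δt + ½aΔt²; chain segment to segment.
0–1 s: v starts -6 cm/s; Δx = -6·1 + ½·-4·1² = -8 cm; v ends -10 cm/s.
1–5 s: v starts -10 cm/s; Δx = -10·4 + ½·-8·4² = -104 cm; v ends -42 cm/s.
5–7 s: v starts -42 cm/s; Δx = -42·2 + ½·9·2² = -66 cm; v ends -24 cm/s.
7–8 s: v starts -24 cm/s; Δx = -24·1 + ½·-12·1² = -30 cm; v ends -36 cm/s.
x(8) = 6 + Σ Δx = -202 cm.

-202 cm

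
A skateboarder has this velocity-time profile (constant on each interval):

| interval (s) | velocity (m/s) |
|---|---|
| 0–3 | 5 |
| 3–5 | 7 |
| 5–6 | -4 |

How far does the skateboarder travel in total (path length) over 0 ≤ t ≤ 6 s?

Total distance travelled is ∫|v| dt — sum the magnitudes of each area piece.
0–3 s: |5| × 3 = 15 m
3–5 s: |7| × 2 = 14 m
5–6 s: |-4| × 1 = 4 m
Total distance = 33 m

33 m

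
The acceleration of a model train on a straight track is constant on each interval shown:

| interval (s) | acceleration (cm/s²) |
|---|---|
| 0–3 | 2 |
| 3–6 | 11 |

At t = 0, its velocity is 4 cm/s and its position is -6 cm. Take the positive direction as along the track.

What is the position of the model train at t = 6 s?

94.5 cm

On each constant-a segment, Δv = aΔt and Δx = v₀Δt + ½aΔt²; chain segment to segment.
0–3 s: v starts 4 cm/s; Δx = 4·3 + ½·2·3² = 21 cm; v ends 10 cm/s.
3–6 s: v starts 10 cm/s; Δx = 10·3 + ½·11·3² = 79.5 cm; v ends 43 cm/s.
x(6) = -6 + Σ Δx = 94.5 cm.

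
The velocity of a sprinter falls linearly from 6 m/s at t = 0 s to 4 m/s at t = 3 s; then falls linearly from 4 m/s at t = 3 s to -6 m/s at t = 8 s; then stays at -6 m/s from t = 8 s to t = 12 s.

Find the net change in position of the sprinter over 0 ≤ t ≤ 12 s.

Net displacement equals the area under the velocity-time graph (areas below the axis count negative).
0–3 s: ½(6 + 4)(3) = 15 m
3–8 s: ½(4 + -6)(5) = -5 m
8–12 s: -6 × 4 = -24 m
Net displacement = -14 m

-14 m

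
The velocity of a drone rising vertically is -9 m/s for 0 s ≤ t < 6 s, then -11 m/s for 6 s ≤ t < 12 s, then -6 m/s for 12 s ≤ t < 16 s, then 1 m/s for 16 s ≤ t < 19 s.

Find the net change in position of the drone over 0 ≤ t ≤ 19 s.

Net displacement equals the area under the velocity-time graph (areas below the axis count negative).
0–6 s: -9 × 6 = -54 m
6–12 s: -11 × 6 = -66 m
12–16 s: -6 × 4 = -24 m
16–19 s: 1 × 3 = 3 m
Net displacement = -141 m

-141 m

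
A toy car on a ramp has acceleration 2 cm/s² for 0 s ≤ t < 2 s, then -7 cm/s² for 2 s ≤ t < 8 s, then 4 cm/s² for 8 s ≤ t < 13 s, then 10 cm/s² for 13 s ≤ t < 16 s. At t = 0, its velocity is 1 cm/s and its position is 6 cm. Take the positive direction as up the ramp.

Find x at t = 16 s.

-225 cm

On each constant-a segment, Δv = aΔt and Δx = v₀Δt + ½aΔt²; chain segment to segment.
0–2 s: v starts 1 cm/s; Δx = 1·2 + ½·2·2² = 6 cm; v ends 5 cm/s.
2–8 s: v starts 5 cm/s; Δx = 5·6 + ½·-7·6² = -96 cm; v ends -37 cm/s.
8–13 s: v starts -37 cm/s; Δx = -37·5 + ½·4·5² = -135 cm; v ends -17 cm/s.
13–16 s: v starts -17 cm/s; Δx = -17·3 + ½·10·3² = -6 cm; v ends 13 cm/s.
x(16) = 6 + Σ Δx = -225 cm.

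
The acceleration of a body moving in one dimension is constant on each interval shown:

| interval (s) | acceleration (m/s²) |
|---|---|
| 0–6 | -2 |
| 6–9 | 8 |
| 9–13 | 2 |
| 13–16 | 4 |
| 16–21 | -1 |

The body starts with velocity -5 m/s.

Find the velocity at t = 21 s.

Δv equals the area under the a-t graph; then v = v₀ + Δv.
0–6 s: -2 × 6 = -12 m/s
6–9 s: 8 × 3 = 24 m/s
9–13 s: 2 × 4 = 8 m/s
13–16 s: 4 × 3 = 12 m/s
16–21 s: -1 × 5 = -5 m/s
Δv = 27 m/s, so v(21) = -5 + (27) = 22 m/s.

22 m/s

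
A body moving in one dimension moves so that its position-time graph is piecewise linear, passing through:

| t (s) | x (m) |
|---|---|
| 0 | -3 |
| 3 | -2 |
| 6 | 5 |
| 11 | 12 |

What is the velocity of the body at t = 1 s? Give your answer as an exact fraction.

1/3 m/s

Velocity is the slope of the x-t graph on 0–3 s: (-2 − -3)/(3 − 0) = 1/3 m/s.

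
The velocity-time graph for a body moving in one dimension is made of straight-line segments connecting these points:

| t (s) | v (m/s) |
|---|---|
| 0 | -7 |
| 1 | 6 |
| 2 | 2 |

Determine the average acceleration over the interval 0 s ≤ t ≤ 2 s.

Average acceleration = Δv/Δt = (2 − -7)/(2 − 0) = 4.5 m/s².

4.5 m/s²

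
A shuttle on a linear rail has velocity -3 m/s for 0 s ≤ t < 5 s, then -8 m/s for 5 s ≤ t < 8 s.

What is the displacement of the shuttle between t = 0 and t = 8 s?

-39 m

Net displacement equals the area under the velocity-time graph (areas below the axis count negative).
0–5 s: -3 × 5 = -15 m
5–8 s: -8 × 3 = -24 m
Net displacement = -39 m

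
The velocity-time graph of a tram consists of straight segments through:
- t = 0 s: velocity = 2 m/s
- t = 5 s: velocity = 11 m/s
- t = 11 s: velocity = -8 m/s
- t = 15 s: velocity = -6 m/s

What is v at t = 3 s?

On 0–5 s the graph is linear from 2 to 11 m/s: v(3) = 2 + (11 − 2)·(3 − 0)/(5 − 0) = 7.4 m/s.

7.4 m/s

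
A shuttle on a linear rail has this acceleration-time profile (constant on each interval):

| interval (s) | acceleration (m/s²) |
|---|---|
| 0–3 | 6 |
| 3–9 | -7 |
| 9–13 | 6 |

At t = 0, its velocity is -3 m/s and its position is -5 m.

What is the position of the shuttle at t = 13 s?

-83 m

On each constant-a segment, Δv = aΔt and Δx = v₀Δt + ½aΔt²; chain segment to segment.
0–3 s: v starts -3 m/s; Δx = -3·3 + ½·6·3² = 18 m; v ends 15 m/s.
3–9 s: v starts 15 m/s; Δx = 15·6 + ½·-7·6² = -36 m; v ends -27 m/s.
9–13 s: v starts -27 m/s; Δx = -27·4 + ½·6·4² = -60 m; v ends -3 m/s.
x(13) = -5 + Σ Δx = -83 m.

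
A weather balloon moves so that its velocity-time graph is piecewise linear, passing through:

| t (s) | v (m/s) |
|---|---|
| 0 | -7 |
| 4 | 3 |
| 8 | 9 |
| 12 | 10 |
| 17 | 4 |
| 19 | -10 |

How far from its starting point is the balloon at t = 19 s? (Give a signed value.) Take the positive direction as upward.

83 m

Displacement is the signed area under the v-t curve.
0–4 s: ½(-7 + 3)(4) = -8 m
4–8 s: ½(3 + 9)(4) = 24 m
8–12 s: ½(9 + 10)(4) = 38 m
12–17 s: ½(10 + 4)(5) = 35 m
17–19 s: ½(4 + -10)(2) = -6 m
Net displacement = 83 m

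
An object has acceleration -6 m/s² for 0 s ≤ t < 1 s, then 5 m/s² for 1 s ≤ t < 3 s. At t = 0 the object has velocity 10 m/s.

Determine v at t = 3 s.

Δv equals the area under the a-t graph; then v = v₀ + Δv.
0–1 s: -6 × 1 = -6 m/s
1–3 s: 5 × 2 = 10 m/s
Δv = 4 m/s, so v(3) = 10 + (4) = 14 m/s.

14 m/s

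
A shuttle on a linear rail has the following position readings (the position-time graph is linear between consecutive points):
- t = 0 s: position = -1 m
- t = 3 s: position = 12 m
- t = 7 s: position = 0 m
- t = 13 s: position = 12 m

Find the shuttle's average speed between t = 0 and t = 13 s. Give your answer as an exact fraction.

37/13 m/s

Average speed = (total path length)/(elapsed time); on a piecewise-linear x-t graph the path length is Σ|Δx|.
0–3 s: |Δx| = |12 − -1| = 13 m
3–7 s: |Δx| = |0 − 12| = 12 m
7–13 s: |Δx| = |12 − 0| = 12 m
Total path = 37 m; average speed = 37/13 = 37/13 m/s.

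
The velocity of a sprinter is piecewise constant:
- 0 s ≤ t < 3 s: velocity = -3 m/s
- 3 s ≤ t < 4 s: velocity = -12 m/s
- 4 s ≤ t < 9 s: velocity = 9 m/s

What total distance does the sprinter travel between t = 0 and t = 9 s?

66 m

Total distance travelled is ∫|v| dt — sum the magnitudes of each area piece.
0–3 s: |-3| × 3 = 9 m
3–4 s: |-12| × 1 = 12 m
4–9 s: |9| × 5 = 45 m
Total distance = 66 m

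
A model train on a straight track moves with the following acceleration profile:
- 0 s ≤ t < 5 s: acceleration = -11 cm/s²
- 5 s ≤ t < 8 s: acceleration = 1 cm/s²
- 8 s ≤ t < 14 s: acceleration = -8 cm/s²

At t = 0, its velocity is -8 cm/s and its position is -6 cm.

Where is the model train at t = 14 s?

-872 cm

On each constant-a segment, Δv = aΔt and Δx = v₀Δt + ½aΔt²; chain segment to segment.
0–5 s: v starts -8 cm/s; Δx = -8·5 + ½·-11·5² = -177.5 cm; v ends -63 cm/s.
5–8 s: v starts -63 cm/s; Δx = -63·3 + ½·1·3² = -184.5 cm; v ends -60 cm/s.
8–14 s: v starts -60 cm/s; Δx = -60·6 + ½·-8·6² = -504 cm; v ends -108 cm/s.
x(14) = -6 + Σ Δx = -872 cm.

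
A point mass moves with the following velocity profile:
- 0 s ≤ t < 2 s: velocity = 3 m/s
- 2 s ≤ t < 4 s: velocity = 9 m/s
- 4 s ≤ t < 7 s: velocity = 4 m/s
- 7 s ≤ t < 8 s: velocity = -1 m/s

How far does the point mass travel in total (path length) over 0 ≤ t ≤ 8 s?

37 m

Total distance travelled is ∫|v| dt — sum the magnitudes of each area piece.
0–2 s: |3| × 2 = 6 m
2–4 s: |9| × 2 = 18 m
4–7 s: |4| × 3 = 12 m
7–8 s: |-1| × 1 = 1 m
Total distance = 37 m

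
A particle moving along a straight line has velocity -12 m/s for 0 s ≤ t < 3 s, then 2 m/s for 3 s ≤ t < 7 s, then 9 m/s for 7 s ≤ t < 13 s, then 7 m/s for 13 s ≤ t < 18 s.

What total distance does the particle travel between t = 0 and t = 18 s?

133 m

Distance (not displacement) is the total path length: add the absolute areas under v-t.
0–3 s: |-12| × 3 = 36 m
3–7 s: |2| × 4 = 8 m
7–13 s: |9| × 6 = 54 m
13–18 s: |7| × 5 = 35 m
Total distance = 133 m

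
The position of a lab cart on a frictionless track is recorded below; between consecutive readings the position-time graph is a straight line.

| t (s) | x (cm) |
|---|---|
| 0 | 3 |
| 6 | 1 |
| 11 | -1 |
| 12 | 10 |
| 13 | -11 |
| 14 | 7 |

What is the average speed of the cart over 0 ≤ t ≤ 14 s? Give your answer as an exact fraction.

Average speed = (total path length)/(elapsed time); on a piecewise-linear x-t graph the path length is Σ|Δx|.
0–6 s: |Δx| = |1 − 3| = 2 cm
6–11 s: |Δx| = |-1 − 1| = 2 cm
11–12 s: |Δx| = |10 − -1| = 11 cm
12–13 s: |Δx| = |-11 − 10| = 21 cm
13–14 s: |Δx| = |7 − -11| = 18 cm
Total path = 54 cm; average speed = 54/14 = 27/7 cm/s.

27/7 cm/s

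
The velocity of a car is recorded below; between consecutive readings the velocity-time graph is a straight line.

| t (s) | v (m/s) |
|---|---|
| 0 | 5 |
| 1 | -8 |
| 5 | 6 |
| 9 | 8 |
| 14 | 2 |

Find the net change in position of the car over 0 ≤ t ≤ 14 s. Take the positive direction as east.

47.5 m

Displacement is the signed area under the v-t curve.
0–1 s: ½(5 + -8)(1) = -1.5 m
1–5 s: ½(-8 + 6)(4) = -4 m
5–9 s: ½(6 + 8)(4) = 28 m
9–14 s: ½(8 + 2)(5) = 25 m
Net displacement = 47.5 m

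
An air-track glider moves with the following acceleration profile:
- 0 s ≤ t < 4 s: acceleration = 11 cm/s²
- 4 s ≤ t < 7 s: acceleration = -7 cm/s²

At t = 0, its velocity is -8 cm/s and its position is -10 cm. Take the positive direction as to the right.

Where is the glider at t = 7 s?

122.5 cm

On each constant-a segment, Δv = aΔt and Δx = v₀Δt + ½aΔt²; chain segment to segment.
0–4 s: v starts -8 cm/s; Δx = -8·4 + ½·11·4² = 56 cm; v ends 36 cm/s.
4–7 s: v starts 36 cm/s; Δx = 36·3 + ½·-7·3² = 76.5 cm; v ends 15 cm/s.
x(7) = -10 + Σ Δx = 122.5 cm.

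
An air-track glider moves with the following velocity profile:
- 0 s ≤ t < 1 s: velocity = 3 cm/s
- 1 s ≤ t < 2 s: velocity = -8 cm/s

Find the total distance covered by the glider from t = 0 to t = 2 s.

Total distance travelled is ∫|v| dt — sum the magnitudes of each area piece.
0–1 s: |3| × 1 = 3 cm
1–2 s: |-8| × 1 = 8 cm
Total distance = 11 cm

11 cm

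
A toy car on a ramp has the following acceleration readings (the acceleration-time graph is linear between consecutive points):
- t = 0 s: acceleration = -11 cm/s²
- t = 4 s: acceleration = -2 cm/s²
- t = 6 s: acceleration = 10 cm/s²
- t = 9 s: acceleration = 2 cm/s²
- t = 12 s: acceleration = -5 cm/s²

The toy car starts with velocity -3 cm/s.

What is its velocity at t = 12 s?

Δv equals the area under the a-t graph; then v = v₀ + Δv.
0–4 s: ½(-11 + -2)(4) = -26 cm/s
4–6 s: ½(-2 + 10)(2) = 8 cm/s
6–9 s: ½(10 + 2)(3) = 18 cm/s
9–12 s: ½(2 + -5)(3) = -4.5 cm/s
Δv = -4.5 cm/s, so v(12) = -3 + (-4.5) = -7.5 cm/s.

-7.5 cm/s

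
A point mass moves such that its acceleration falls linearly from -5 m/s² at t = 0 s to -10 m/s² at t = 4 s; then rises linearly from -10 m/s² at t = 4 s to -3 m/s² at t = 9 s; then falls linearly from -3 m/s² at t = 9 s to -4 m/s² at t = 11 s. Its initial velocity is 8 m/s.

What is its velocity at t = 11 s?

-61.5 m/s

Δv equals the area under the a-t graph; then v = v₀ + Δv.
0–4 s: ½(-5 + -10)(4) = -30 m/s
4–9 s: ½(-10 + -3)(5) = -32.5 m/s
9–11 s: ½(-3 + -4)(2) = -7 m/s
Δv = -69.5 m/s, so v(11) = 8 + (-69.5) = -61.5 m/s.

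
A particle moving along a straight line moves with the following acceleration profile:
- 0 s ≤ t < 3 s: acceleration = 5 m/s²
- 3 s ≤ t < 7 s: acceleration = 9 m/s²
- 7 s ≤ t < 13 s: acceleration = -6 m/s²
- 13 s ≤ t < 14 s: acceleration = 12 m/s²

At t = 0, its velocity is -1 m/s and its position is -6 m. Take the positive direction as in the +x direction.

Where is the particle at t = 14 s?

353.5 m

On each constant-a segment, Δv = aΔt and Δx = v₀Δt + ½aΔt²; chain segment to segment.
0–3 s: v starts -1 m/s; Δx = -1·3 + ½·5·3² = 19.5 m; v ends 14 m/s.
3–7 s: v starts 14 m/s; Δx = 14·4 + ½·9·4² = 128 m; v ends 50 m/s.
7–13 s: v starts 50 m/s; Δx = 50·6 + ½·-6·6² = 192 m; v ends 14 m/s.
13–14 s: v starts 14 m/s; Δx = 14·1 + ½·12·1² = 20 m; v ends 26 m/s.
x(14) = -6 + Σ Δx = 353.5 m.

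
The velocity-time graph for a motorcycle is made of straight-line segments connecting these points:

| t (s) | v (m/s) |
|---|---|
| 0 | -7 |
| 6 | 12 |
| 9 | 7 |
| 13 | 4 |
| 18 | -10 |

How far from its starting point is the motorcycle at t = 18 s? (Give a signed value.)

Displacement is the signed area under the v-t curve.
0–6 s: ½(-7 + 12)(6) = 15 m
6–9 s: ½(12 + 7)(3) = 28.5 m
9–13 s: ½(7 + 4)(4) = 22 m
13–18 s: ½(4 + -10)(5) = -15 m
Net displacement = 50.5 m

50.5 m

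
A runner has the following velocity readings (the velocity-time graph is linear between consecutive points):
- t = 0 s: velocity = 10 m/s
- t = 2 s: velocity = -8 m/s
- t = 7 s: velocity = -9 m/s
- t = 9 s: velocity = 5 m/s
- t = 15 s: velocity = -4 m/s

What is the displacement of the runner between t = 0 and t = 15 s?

-41.5 m

Displacement is the signed area under the v-t curve.
0–2 s: ½(10 + -8)(2) = 2 m
2–7 s: ½(-8 + -9)(5) = -42.5 m
7–9 s: ½(-9 + 5)(2) = -4 m
9–15 s: ½(5 + -4)(6) = 3 m
Net displacement = -41.5 m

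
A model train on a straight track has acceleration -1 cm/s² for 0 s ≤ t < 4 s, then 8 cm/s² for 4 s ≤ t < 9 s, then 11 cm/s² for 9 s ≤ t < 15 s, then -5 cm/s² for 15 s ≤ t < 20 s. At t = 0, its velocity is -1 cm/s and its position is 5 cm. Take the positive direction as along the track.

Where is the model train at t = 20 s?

On each constant-a segment, Δv = aΔt and Δx = v₀Δt + ½aΔt²; chain segment to segment.
0–4 s: v starts -1 cm/s; Δx = -1·4 + ½·-1·4² = -12 cm; v ends -5 cm/s.
4–9 s: v starts -5 cm/s; Δx = -5·5 + ½·8·5² = 75 cm; v ends 35 cm/s.
9–15 s: v starts 35 cm/s; Δx = 35·6 + ½·11·6² = 408 cm; v ends 101 cm/s.
15–20 s: v starts 101 cm/s; Δx = 101·5 + ½·-5·5² = 442.5 cm; v ends 76 cm/s.
x(20) = 5 + Σ Δx = 918.5 cm.

918.5 cm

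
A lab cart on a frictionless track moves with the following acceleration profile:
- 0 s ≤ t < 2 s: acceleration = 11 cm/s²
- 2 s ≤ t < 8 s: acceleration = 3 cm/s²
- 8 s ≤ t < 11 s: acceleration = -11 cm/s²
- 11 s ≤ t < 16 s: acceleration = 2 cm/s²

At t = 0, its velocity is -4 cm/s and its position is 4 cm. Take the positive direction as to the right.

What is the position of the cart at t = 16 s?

278.5 cm

On each constant-a segment, Δv = aΔt and Δx = v₀Δt + ½aΔt²; chain segment to segment.
0–2 s: v starts -4 cm/s; Δx = -4·2 + ½·11·2² = 14 cm; v ends 18 cm/s.
2–8 s: v starts 18 cm/s; Δx = 18·6 + ½·3·6² = 162 cm; v ends 36 cm/s.
8–11 s: v starts 36 cm/s; Δx = 36·3 + ½·-11·3² = 58.5 cm; v ends 3 cm/s.
11–16 s: v starts 3 cm/s; Δx = 3·5 + ½·2·5² = 40 cm; v ends 13 cm/s.
x(16) = 4 + Σ Δx = 278.5 cm.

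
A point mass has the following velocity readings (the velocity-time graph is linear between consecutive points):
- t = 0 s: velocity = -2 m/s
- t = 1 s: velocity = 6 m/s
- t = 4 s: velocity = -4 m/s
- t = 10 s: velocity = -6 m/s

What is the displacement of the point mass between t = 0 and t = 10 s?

Displacement is the signed area under the v-t curve.
0–1 s: ½(-2 + 6)(1) = 2 m
1–4 s: ½(6 + -4)(3) = 3 m
4–10 s: ½(-4 + -6)(6) = -30 m
Net displacement = -25 m

-25 m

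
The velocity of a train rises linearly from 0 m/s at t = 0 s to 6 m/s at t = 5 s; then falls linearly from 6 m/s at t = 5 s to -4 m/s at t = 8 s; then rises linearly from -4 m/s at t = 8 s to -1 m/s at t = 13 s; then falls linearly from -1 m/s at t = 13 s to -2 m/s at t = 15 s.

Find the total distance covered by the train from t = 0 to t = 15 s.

Total distance travelled is ∫|v| dt — sum the magnitudes of each area piece.
0–5 s: |½(0 + 6)(5)| = 15 m
5–8 s: v = 0 at t = 6.8 s; triangle areas 5.4 + 2.4 = 7.8 m
8–13 s: |½(-4 + -1)(5)| = 12.5 m
13–15 s: |½(-1 + -2)(2)| = 3 m
Total distance = 38.3 m

38.3 m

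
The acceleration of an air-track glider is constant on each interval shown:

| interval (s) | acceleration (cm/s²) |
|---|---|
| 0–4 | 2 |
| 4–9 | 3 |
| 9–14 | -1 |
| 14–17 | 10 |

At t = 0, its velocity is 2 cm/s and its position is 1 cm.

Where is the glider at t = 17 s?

330 cm

On each constant-a segment, Δv = aΔt and Δx = v₀Δt + ½aΔt²; chain segment to segment.
0–4 s: v starts 2 cm/s; Δx = 2·4 + ½·2·4² = 24 cm; v ends 10 cm/s.
4–9 s: v starts 10 cm/s; Δx = 10·5 + ½·3·5² = 87.5 cm; v ends 25 cm/s.
9–14 s: v starts 25 cm/s; Δx = 25·5 + ½·-1·5² = 112.5 cm; v ends 20 cm/s.
14–17 s: v starts 20 cm/s; Δx = 20·3 + ½·10·3² = 105 cm; v ends 50 cm/s.
x(17) = 1 + Σ Δx = 330 cm.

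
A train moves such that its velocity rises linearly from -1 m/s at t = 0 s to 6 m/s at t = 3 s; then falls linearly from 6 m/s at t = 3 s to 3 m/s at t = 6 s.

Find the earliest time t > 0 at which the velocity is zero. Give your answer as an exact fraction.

v changes sign on 0–3 s (from -1 to 6); the graph is linear there, so v = 0 at t = 0 + (1)·(3 − 0)/(6 − -1) = 3/7 s.

t = 3/7 s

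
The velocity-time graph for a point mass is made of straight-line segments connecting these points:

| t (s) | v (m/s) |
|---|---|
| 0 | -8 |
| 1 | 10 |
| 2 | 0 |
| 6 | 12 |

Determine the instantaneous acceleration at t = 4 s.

3 m/s²

Acceleration is the slope of the v-t graph on 2–6 s: (12 − 0)/(6 − 2) = 3 m/s².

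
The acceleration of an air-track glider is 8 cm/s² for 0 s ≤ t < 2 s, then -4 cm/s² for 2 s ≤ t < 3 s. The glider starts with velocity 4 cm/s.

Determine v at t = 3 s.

16 cm/s

Δv equals the area under the a-t graph; then v = v₀ + Δv.
0–2 s: 8 × 2 = 16 cm/s
2–3 s: -4 × 1 = -4 cm/s
Δv = 12 cm/s, so v(3) = 4 + (12) = 16 cm/s.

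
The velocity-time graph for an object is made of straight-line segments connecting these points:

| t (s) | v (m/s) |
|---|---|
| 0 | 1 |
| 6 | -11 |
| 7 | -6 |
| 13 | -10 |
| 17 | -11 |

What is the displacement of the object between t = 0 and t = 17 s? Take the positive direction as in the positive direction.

Net displacement equals the area under the velocity-time graph (areas below the axis count negative).
0–6 s: ½(1 + -11)(6) = -30 m
6–7 s: ½(-11 + -6)(1) = -8.5 m
7–13 s: ½(-6 + -10)(6) = -48 m
13–17 s: ½(-10 + -11)(4) = -42 m
Net displacement = -128.5 m

-128.5 m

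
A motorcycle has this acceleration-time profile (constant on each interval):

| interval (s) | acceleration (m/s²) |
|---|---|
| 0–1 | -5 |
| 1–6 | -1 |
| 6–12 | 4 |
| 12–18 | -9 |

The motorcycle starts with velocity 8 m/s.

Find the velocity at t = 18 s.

Δv equals the area under the a-t graph; then v = v₀ + Δv.
0–1 s: -5 × 1 = -5 m/s
1–6 s: -1 × 5 = -5 m/s
6–12 s: 4 × 6 = 24 m/s
12–18 s: -9 × 6 = -54 m/s
Δv = -40 m/s, so v(18) = 8 + (-40) = -32 m/s.

-32 m/s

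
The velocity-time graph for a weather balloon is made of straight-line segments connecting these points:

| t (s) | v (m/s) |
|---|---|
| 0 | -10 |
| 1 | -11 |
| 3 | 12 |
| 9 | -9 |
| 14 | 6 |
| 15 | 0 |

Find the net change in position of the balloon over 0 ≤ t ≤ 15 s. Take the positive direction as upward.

-5 m

Displacement is the signed area under the v-t curve.
0–1 s: ½(-10 + -11)(1) = -10.5 m
1–3 s: ½(-11 + 12)(2) = 1 m
3–9 s: ½(12 + -9)(6) = 9 m
9–14 s: ½(-9 + 6)(5) = -7.5 m
14–15 s: ½(6 + 0)(1) = 3 m
Net displacement = -5 m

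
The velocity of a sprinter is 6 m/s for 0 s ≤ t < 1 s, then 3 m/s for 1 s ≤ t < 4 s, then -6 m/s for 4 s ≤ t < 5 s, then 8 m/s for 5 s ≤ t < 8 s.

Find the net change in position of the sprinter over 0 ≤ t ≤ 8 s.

33 m

Displacement is the signed area under the v-t curve.
0–1 s: 6 × 1 = 6 m
1–4 s: 3 × 3 = 9 m
4–5 s: -6 × 1 = -6 m
5–8 s: 8 × 3 = 24 m
Net displacement = 33 m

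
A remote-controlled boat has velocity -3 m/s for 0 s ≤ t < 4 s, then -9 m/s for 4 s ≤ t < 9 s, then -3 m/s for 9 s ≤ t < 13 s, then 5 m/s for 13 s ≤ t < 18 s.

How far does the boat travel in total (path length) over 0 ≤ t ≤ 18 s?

Distance (not displacement) is the total path length: add the absolute areas under v-t.
0–4 s: |-3| × 4 = 12 m
4–9 s: |-9| × 5 = 45 m
9–13 s: |-3| × 4 = 12 m
13–18 s: |5| × 5 = 25 m
Total distance = 94 m

94 m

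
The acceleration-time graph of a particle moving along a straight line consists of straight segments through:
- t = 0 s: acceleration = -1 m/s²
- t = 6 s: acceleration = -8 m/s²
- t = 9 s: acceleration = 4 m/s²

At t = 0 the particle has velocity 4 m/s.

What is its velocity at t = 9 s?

-29 m/s

Δv equals the area under the a-t graph; then v = v₀ + Δv.
0–6 s: ½(-1 + -8)(6) = -27 m/s
6–9 s: ½(-8 + 4)(3) = -6 m/s
Δv = -33 m/s, so v(9) = 4 + (-33) = -29 m/s.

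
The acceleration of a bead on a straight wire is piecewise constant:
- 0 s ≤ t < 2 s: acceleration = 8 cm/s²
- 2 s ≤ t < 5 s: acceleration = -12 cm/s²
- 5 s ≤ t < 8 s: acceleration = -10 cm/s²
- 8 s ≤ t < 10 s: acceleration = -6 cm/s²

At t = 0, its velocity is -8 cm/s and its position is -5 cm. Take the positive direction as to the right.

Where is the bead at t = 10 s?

-292 cm

On each constant-a segment, Δv = aΔt and Δx = v₀Δt + ½aΔt²; chain segment to segment.
0–2 s: v starts -8 cm/s; Δx = -8·2 + ½·8·2² = 0 cm; v ends 8 cm/s.
2–5 s: v starts 8 cm/s; Δx = 8·3 + ½·-12·3² = -30 cm; v ends -28 cm/s.
5–8 s: v starts -28 cm/s; Δx = -28·3 + ½·-10·3² = -129 cm; v ends -58 cm/s.
8–10 s: v starts -58 cm/s; Δx = -58·2 + ½·-6·2² = -128 cm; v ends -70 cm/s.
x(10) = -5 + Σ Δx = -292 cm.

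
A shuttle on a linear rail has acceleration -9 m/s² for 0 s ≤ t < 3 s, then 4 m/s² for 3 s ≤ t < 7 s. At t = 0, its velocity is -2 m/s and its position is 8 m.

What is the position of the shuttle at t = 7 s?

-122.5 m

On each constant-a segment, Δv = aΔt and Δx = v₀Δt + ½aΔt²; chain segment to segment.
0–3 s: v starts -2 m/s; Δx = -2·3 + ½·-9·3² = -46.5 m; v ends -29 m/s.
3–7 s: v starts -29 m/s; Δx = -29·4 + ½·4·4² = -84 m; v ends -13 m/s.
x(7) = 8 + Σ Δx = -122.5 m.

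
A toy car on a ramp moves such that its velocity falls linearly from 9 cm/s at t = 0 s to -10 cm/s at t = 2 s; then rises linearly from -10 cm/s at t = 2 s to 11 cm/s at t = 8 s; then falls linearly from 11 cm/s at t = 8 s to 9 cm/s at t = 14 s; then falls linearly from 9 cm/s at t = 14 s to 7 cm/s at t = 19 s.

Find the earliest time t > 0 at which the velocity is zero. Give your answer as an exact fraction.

v changes sign on 0–2 s (from 9 to -10); the graph is linear there, so v = 0 at t = 0 + (-9)·(2 − 0)/(-10 − 9) = 18/19 s.

t = 18/19 s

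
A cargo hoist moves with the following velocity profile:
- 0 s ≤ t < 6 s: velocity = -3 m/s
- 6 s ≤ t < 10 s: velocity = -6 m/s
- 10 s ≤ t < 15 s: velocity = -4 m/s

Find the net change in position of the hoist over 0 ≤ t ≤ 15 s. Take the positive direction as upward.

Net displacement equals the area under the velocity-time graph (areas below the axis count negative).
0–6 s: -3 × 6 = -18 m
6–10 s: -6 × 4 = -24 m
10–15 s: -4 × 5 = -20 m
Net displacement = -62 m

-62 m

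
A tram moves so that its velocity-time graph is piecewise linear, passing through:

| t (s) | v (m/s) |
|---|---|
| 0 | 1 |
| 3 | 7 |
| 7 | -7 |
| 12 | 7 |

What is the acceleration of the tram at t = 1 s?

2 m/s²

Acceleration is the slope of the v-t graph on 0–3 s: (7 − 1)/(3 − 0) = 2 m/s².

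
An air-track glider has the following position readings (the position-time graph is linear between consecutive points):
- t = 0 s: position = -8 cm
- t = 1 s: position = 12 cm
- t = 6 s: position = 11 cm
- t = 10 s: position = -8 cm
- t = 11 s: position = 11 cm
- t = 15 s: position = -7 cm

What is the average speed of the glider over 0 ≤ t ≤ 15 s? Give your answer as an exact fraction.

Average speed = (total path length)/(elapsed time); on a piecewise-linear x-t graph the path length is Σ|Δx|.
0–1 s: |Δx| = |12 − -8| = 20 cm
1–6 s: |Δx| = |11 − 12| = 1 cm
6–10 s: |Δx| = |-8 − 11| = 19 cm
10–11 s: |Δx| = |11 − -8| = 19 cm
11–15 s: |Δx| = |-7 − 11| = 18 cm
Total path = 77 cm; average speed = 77/15 = 77/15 cm/s.

77/15 cm/s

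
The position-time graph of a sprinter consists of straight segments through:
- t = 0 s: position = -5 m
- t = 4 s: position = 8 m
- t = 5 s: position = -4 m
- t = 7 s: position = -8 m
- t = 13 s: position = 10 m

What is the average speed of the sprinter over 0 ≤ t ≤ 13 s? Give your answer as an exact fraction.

47/13 m/s

Average speed = (total path length)/(elapsed time); on a piecewise-linear x-t graph the path length is Σ|Δx|.
0–4 s: |Δx| = |8 − -5| = 13 m
4–5 s: |Δx| = |-4 − 8| = 12 m
5–7 s: |Δx| = |-8 − -4| = 4 m
7–13 s: |Δx| = |10 − -8| = 18 m
Total path = 47 m; average speed = 47/13 = 47/13 m/s.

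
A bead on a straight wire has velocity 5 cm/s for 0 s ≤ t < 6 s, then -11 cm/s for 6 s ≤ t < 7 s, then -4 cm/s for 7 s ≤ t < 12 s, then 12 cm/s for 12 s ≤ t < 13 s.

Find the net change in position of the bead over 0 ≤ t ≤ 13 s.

Displacement is the signed area under the v-t curve.
0–6 s: 5 × 6 = 30 cm
6–7 s: -11 × 1 = -11 cm
7–12 s: -4 × 5 = -20 cm
12–13 s: 12 × 1 = 12 cm
Net displacement = 11 cm

11 cm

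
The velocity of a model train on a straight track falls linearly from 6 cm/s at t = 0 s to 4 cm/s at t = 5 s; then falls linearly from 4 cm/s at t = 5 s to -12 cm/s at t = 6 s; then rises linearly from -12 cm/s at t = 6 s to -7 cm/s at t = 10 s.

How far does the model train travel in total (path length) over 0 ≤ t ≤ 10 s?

68 cm

Total distance travelled is ∫|v| dt — sum the magnitudes of each area piece.
0–5 s: |½(6 + 4)(5)| = 25 cm
5–6 s: v = 0 at t = 5.25 s; triangle areas 0.5 + 4.5 = 5 cm
6–10 s: |½(-12 + -7)(4)| = 38 cm
Total distance = 68 cm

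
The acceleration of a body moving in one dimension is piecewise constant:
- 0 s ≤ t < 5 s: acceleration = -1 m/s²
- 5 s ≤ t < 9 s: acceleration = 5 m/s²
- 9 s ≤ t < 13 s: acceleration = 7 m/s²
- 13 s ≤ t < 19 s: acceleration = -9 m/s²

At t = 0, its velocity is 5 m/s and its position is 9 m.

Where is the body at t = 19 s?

323.5 m

On each constant-a segment, Δv = aΔt and Δx = v₀Δt + ½aΔt²; chain segment to segment.
0–5 s: v starts 5 m/s; Δx = 5·5 + ½·-1·5² = 12.5 m; v ends 0 m/s.
5–9 s: v starts 0 m/s; Δx = 0·4 + ½·5·4² = 40 m; v ends 20 m/s.
9–13 s: v starts 20 m/s; Δx = 20·4 + ½·7·4² = 136 m; v ends 48 m/s.
13–19 s: v starts 48 m/s; Δx = 48·6 + ½·-9·6² = 126 m; v ends -6 m/s.
x(19) = 9 + Σ Δx = 323.5 m.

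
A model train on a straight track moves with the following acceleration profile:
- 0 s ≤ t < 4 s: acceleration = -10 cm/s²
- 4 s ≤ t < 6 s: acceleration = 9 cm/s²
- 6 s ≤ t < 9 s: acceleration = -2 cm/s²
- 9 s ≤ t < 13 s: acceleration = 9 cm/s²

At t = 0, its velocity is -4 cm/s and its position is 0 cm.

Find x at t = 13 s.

-309 cm

On each constant-a segment, Δv = aΔt and Δx = v₀Δt + ½aΔt²; chain segment to segment.
0–4 s: v starts -4 cm/s; Δx = -4·4 + ½·-10·4² = -96 cm; v ends -44 cm/s.
4–6 s: v starts -44 cm/s; Δx = -44·2 + ½·9·2² = -70 cm; v ends -26 cm/s.
6–9 s: v starts -26 cm/s; Δx = -26·3 + ½·-2·3² = -87 cm; v ends -32 cm/s.
9–13 s: v starts -32 cm/s; Δx = -32·4 + ½·9·4² = -56 cm; v ends 4 cm/s.
x(13) = 0 + Σ Δx = -309 cm.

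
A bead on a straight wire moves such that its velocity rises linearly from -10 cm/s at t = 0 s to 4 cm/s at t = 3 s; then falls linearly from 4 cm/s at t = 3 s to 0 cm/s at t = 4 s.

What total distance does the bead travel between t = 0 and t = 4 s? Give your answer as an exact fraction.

101/7 cm

Distance (not displacement) is the total path length: add the absolute areas under v-t.
0–3 s: v = 0 at t = 15/7 s; triangle areas 75/7 + 12/7 = 87/7 cm
3–4 s: |½(4 + 0)(1)| = 2 cm
Total distance = 101/7 cm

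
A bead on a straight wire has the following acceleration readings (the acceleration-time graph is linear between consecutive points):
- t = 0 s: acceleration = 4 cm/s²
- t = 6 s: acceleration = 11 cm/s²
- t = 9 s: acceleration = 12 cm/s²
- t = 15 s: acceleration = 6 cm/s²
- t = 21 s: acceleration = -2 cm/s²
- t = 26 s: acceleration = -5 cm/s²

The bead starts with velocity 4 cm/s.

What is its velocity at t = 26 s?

132 cm/s

Δv equals the area under the a-t graph; then v = v₀ + Δv.
0–6 s: ½(4 + 11)(6) = 45 cm/s
6–9 s: ½(11 + 12)(3) = 34.5 cm/s
9–15 s: ½(12 + 6)(6) = 54 cm/s
15–21 s: ½(6 + -2)(6) = 12 cm/s
21–26 s: ½(-2 + -5)(5) = -17.5 cm/s
Δv = 128 cm/s, so v(26) = 4 + (128) = 132 cm/s.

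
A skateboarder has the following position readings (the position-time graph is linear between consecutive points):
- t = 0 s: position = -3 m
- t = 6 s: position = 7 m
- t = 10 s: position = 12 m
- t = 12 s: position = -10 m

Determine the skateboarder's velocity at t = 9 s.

Velocity is the slope of the x-t graph on 6–10 s: (12 − 7)/(10 − 6) = 1.25 m/s.

1.25 m/s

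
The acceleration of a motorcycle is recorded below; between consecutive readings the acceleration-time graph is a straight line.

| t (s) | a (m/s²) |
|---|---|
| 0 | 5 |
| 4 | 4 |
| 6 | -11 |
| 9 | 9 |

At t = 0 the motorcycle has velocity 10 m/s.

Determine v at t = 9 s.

18 m/s

Δv equals the area under the a-t graph; then v = v₀ + Δv.
0–4 s: ½(5 + 4)(4) = 18 m/s
4–6 s: ½(4 + -11)(2) = -7 m/s
6–9 s: ½(-11 + 9)(3) = -3 m/s
Δv = 8 m/s, so v(9) = 10 + (8) = 18 m/s.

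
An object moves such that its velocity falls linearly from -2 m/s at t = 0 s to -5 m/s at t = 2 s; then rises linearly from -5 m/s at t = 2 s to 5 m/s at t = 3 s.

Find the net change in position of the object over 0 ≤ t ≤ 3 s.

-7 m

Displacement is the signed area under the v-t curve.
0–2 s: ½(-2 + -5)(2) = -7 m
2–3 s: ½(-5 + 5)(1) = 0 m
Net displacement = -7 m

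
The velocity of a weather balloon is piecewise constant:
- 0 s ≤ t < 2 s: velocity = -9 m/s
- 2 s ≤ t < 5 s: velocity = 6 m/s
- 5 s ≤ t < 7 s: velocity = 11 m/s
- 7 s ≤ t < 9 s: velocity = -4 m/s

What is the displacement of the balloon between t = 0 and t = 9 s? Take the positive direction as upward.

Net displacement equals the area under the velocity-time graph (areas below the axis count negative).
0–2 s: -9 × 2 = -18 m
2–5 s: 6 × 3 = 18 m
5–7 s: 11 × 2 = 22 m
7–9 s: -4 × 2 = -8 m
Net displacement = 14 m

14 m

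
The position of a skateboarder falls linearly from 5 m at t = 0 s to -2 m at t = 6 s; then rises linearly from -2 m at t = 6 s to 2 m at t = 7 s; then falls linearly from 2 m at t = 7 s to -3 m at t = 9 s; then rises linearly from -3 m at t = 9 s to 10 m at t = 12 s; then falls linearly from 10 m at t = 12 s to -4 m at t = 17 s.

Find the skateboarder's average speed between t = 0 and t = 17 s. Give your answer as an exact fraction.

43/17 m/s

Average speed = (total path length)/(elapsed time); on a piecewise-linear x-t graph the path length is Σ|Δx|.
0–6 s: |Δx| = |-2 − 5| = 7 m
6–7 s: |Δx| = |2 − -2| = 4 m
7–9 s: |Δx| = |-3 − 2| = 5 m
9–12 s: |Δx| = |10 − -3| = 13 m
12–17 s: |Δx| = |-4 − 10| = 14 m
Total path = 43 m; average speed = 43/17 = 43/17 m/s.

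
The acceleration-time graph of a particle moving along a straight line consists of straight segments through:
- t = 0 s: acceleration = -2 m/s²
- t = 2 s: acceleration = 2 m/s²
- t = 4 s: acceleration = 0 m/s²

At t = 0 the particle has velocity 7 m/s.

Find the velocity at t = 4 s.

9 m/s

Δv equals the area under the a-t graph; then v = v₀ + Δv.
0–2 s: ½(-2 + 2)(2) = 0 m/s
2–4 s: ½(2 + 0)(2) = 2 m/s
Δv = 2 m/s, so v(4) = 7 + (2) = 9 m/s.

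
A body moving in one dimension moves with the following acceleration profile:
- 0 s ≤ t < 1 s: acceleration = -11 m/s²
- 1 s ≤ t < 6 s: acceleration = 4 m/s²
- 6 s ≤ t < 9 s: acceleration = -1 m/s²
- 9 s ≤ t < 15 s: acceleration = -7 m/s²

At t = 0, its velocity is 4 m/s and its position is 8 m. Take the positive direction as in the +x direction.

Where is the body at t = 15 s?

-10 m

On each constant-a segment, Δv = aΔt and Δx = v₀Δt + ½aΔt²; chain segment to segment.
0–1 s: v starts 4 m/s; Δx = 4·1 + ½·-11·1² = -1.5 m; v ends -7 m/s.
1–6 s: v starts -7 m/s; Δx = -7·5 + ½·4·5² = 15 m; v ends 13 m/s.
6–9 s: v starts 13 m/s; Δx = 13·3 + ½·-1·3² = 34.5 m; v ends 10 m/s.
9–15 s: v starts 10 m/s; Δx = 10·6 + ½·-7·6² = -66 m; v ends -32 m/s.
x(15) = 8 + Σ Δx = -10 m.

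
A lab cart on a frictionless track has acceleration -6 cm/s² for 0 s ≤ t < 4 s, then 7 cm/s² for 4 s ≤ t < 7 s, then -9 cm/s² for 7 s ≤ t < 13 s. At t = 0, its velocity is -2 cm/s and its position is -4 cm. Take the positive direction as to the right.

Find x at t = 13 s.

-298.5 cm

On each constant-a segment, Δv = aΔt and Δx = v₀Δt + ½aΔt²; chain segment to segment.
0–4 s: v starts -2 cm/s; Δx = -2·4 + ½·-6·4² = -56 cm; v ends -26 cm/s.
4–7 s: v starts -26 cm/s; Δx = -26·3 + ½·7·3² = -46.5 cm; v ends -5 cm/s.
7–13 s: v starts -5 cm/s; Δx = -5·6 + ½·-9·6² = -192 cm; v ends -59 cm/s.
x(13) = -4 + Σ Δx = -298.5 cm.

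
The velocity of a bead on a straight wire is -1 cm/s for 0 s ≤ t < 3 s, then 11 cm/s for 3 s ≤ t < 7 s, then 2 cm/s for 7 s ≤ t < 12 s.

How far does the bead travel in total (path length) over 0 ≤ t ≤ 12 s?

57 cm

Total distance travelled is ∫|v| dt — sum the magnitudes of each area piece.
0–3 s: |-1| × 3 = 3 cm
3–7 s: |11| × 4 = 44 cm
7–12 s: |2| × 5 = 10 cm
Total distance = 57 cm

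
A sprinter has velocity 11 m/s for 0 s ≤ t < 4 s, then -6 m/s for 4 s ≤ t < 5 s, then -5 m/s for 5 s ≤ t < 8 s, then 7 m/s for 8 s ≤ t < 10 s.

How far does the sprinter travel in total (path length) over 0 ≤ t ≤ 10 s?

Distance (not displacement) is the total path length: add the absolute areas under v-t.
0–4 s: |11| × 4 = 44 m
4–5 s: |-6| × 1 = 6 m
5–8 s: |-5| × 3 = 15 m
8–10 s: |7| × 2 = 14 m
Total distance = 79 m

79 m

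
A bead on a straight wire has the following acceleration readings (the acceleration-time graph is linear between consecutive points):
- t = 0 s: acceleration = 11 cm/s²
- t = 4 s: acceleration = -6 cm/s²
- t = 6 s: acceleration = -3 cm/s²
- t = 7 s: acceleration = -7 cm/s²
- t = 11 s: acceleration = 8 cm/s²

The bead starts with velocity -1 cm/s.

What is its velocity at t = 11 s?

-3 cm/s

Δv equals the area under the a-t graph; then v = v₀ + Δv.
0–4 s: ½(11 + -6)(4) = 10 cm/s
4–6 s: ½(-6 + -3)(2) = -9 cm/s
6–7 s: ½(-3 + -7)(1) = -5 cm/s
7–11 s: ½(-7 + 8)(4) = 2 cm/s
Δv = -2 cm/s, so v(11) = -1 + (-2) = -3 cm/s.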